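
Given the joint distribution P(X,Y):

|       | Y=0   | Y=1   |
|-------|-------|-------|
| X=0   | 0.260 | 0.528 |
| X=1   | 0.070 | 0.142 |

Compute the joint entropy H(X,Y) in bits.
1.6602 bits

H(X,Y) = -Σ_{x,y} P(x,y) log₂ P(x,y). Per-cell terms -P(x,y)·log₂P(x,y):
  X=0: 0.50529, 0.48649
  X=1: 0.26856, 0.39988
Sum of the 4 terms: H(X,Y) = 1.6602 bits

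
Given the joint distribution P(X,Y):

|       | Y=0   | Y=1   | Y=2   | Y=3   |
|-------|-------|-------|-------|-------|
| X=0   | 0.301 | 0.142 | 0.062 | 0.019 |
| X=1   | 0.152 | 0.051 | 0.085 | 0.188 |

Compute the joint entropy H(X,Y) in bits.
2.6663 bits

H(X,Y) = -Σ_{x,y} P(x,y) log₂ P(x,y). Per-cell terms -P(x,y)·log₂P(x,y):
  X=0: 0.5214, 0.3999, 0.2487, 0.1086
  X=1: 0.4131, 0.2190, 0.3023, 0.4533
Sum of the 8 terms: H(X,Y) = 2.6663 bits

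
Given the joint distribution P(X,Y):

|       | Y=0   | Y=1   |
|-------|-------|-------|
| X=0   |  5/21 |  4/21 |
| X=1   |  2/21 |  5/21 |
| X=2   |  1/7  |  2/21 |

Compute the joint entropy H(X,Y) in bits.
2.4888 bits

H(X,Y) = -Σ_{x,y} P(x,y) log₂ P(x,y). Per-cell terms -P(x,y)·log₂P(x,y):
  X=0: 0.4929, 0.4557
  X=1: 0.3231, 0.4929
  X=2: 0.4011, 0.3231
Sum of the 6 terms: H(X,Y) = 2.4888 bits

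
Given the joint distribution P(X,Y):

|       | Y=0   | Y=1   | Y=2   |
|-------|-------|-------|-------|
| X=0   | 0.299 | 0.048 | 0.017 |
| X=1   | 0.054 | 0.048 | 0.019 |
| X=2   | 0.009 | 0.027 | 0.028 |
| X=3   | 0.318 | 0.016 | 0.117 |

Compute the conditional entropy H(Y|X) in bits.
1.0355 bits

H(Y|X) = H(X,Y) - H(X)

H(X,Y) = -Σ_{x,y} P(x,y) log₂ P(x,y). Per-cell terms -P(x,y)·log₂P(x,y):
  X=0: 0.52079, 0.21028, 0.09993
  X=1: 0.22739, 0.21028, 0.10864
  X=2: 0.06116, 0.14069, 0.14444
  X=3: 0.52562, 0.09545, 0.36216
Sum of the 12 terms: H(X,Y) = 2.7068 bits

Marginal of X (row sums):
  P(X=0) = 0.299 + 0.048 + 0.017 = 0.364
  P(X=1) = 0.054 + 0.048 + 0.019 = 0.121
  P(X=2) = 0.009 + 0.027 + 0.028 = 0.064
  P(X=3) = 0.318 + 0.016 + 0.117 = 0.451
H(X) = -[0.364·log₂(0.364) + 0.121·log₂(0.121) + 0.064·log₂(0.064) + 0.451·log₂(0.451)]
  = 0.53071 + 0.36868 + 0.25381 + 0.51811 = 1.6713 bits

H(Y|X) = H(X,Y) - H(X) = 2.7068 - 1.6713 = 1.0355 bits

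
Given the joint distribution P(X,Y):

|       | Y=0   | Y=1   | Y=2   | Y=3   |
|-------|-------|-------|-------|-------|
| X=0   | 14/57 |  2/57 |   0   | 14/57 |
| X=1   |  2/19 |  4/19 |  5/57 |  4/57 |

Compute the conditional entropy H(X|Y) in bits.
0.6959 bits

H(X|Y) = H(X,Y) - H(Y)

H(X,Y) = -Σ_{x,y} P(x,y) log₂ P(x,y). Per-cell terms -P(x,y)·log₂P(x,y):
  X=0: 0.4975, 0.1696, 0.0000, 0.4975
  X=1: 0.3419, 0.4732, 0.3080, 0.2690
  (cells with P = 0 contribute 0)
Sum of the 8 terms: H(X,Y) = 2.5567 bits

Marginal of Y (column sums):
  P(Y=0) = 14/57 + 2/19 = 20/57
  P(Y=1) = 2/57 + 4/19 = 14/57
  P(Y=2) = 0 + 5/57 = 5/57
  P(Y=3) = 14/57 + 4/57 = 6/19
H(Y) = -[(20/57)·log₂(20/57) + (14/57)·log₂(14/57) + (5/57)·log₂(5/57) + (6/19)·log₂(6/19)]
  = 0.5302 + 0.4975 + 0.3080 + 0.5251 = 1.8608 bits

H(X|Y) = H(X,Y) - H(Y) = 2.5567 - 1.8608 = 0.6959 bits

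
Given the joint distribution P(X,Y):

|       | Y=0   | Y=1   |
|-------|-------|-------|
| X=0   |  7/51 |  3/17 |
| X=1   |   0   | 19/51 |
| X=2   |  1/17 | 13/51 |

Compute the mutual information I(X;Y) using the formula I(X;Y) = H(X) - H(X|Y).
0.1854 bits

I(X;Y) = H(X) - H(X|Y)

Marginal of X (row sums):
  P(X=0) = 7/51 + 3/17 = 16/51
  P(X=1) = 0 + 19/51 = 19/51
  P(X=2) = 1/17 + 13/51 = 16/51
H(X) = -[(16/51)·log₂(16/51) + (19/51)·log₂(19/51) + (16/51)·log₂(16/51)]
  = 0.52468 + 0.53070 + 0.52468 = 1.58006 bits

Marginal of Y (column sums):
  P(Y=0) = 7/51 + 0 + 1/17 = 10/51
  P(Y=1) = 3/17 + 19/51 + 13/51 = 41/51
H(X|Y) = Σ_y P(y)·H(X|Y=y):
  Y=0: P(Y=0) = 10/51, P(X|Y=0) = (7/10, 0, 3/10) → H(X|Y=0) = 0.88129
  Y=1: P(Y=1) = 41/51, P(X|Y=1) = (9/41, 19/41, 13/41) → H(X|Y=1) = 1.51985
H(X|Y) = (10/51)·0.88129 + (41/51)·1.51985 = 1.39464 bits

I(X;Y) = H(X) - H(X|Y) = 1.58006 - 1.39464 = 0.1854 bits

Cross-check via I(X;Y) = H(X) + H(Y) - H(X,Y): computing H(Y) from the column sums and H(X,Y) from the 6 cells in the same way gives H(Y) = 0.71402 bits and H(X,Y) = 2.10866 bits, so
I(X;Y) = 1.58006 + 0.71402 - 2.10866 = 0.1854 bits ✓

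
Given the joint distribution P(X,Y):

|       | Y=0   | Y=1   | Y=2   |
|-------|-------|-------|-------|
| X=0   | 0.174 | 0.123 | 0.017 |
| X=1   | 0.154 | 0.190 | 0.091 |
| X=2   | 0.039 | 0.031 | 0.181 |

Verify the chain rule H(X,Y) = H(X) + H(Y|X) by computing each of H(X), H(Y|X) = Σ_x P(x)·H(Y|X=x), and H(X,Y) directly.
H(X) = 1.5477 bits, H(Y|X) = 1.3328 bits, H(X,Y) = 2.8805 bits

Marginal of X (row sums):
  P(X=0) = 0.174 + 0.123 + 0.017 = 0.314
  P(X=1) = 0.154 + 0.190 + 0.091 = 0.435
  P(X=2) = 0.039 + 0.031 + 0.181 = 0.251
H(X) = -[0.314·log₂(0.314) + 0.435·log₂(0.435) + 0.251·log₂(0.251)]
  = 0.524745 + 0.522397 + 0.500554 = 1.5477 bits

H(Y|X) = Σ_x P(x)·H(Y|X=x):
  X=0: P(X=0) = 0.314, P(Y|X=0) = (87/157, 123/314, 17/314) → H(Y|X=0) = 1.229371
  X=1: P(X=1) = 0.435, P(Y|X=1) = (154/435, 38/87, 91/435) → H(Y|X=1) = 1.524488
  X=2: P(X=2) = 0.251, P(Y|X=2) = (39/251, 31/251, 181/251) → H(Y|X=2) = 1.130178
H(Y|X) = 0.314·1.229371 + 0.435·1.524488 + 0.251·1.130178 = 1.3328 bits

H(X,Y) = -Σ_{x,y} P(x,y) log₂ P(x,y). Per-cell terms -P(x,y)·log₂P(x,y):
  X=0: 0.438974, 0.371862, 0.099931
  X=1: 0.415646, 0.455226, 0.314677
  X=2: 0.182535, 0.155359, 0.446335
Sum of the 9 terms: H(X,Y) = 2.8805 bits

Chain rule check:
  H(X) + H(Y|X) = 1.5477 + 1.3328 = 2.8805 bits
  H(X,Y) = 2.8805 bits
✓ Chain rule verified.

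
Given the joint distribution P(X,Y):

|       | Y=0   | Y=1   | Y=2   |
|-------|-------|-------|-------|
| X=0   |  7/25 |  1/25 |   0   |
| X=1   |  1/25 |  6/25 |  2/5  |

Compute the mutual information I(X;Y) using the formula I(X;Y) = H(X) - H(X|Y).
0.5648 bits

I(X;Y) = H(X) - H(X|Y)

Marginal of X (row sums):
  P(X=0) = 7/25 + 1/25 + 0 = 8/25
  P(X=1) = 1/25 + 6/25 + 2/5 = 17/25
H(X) = -[(8/25)·log₂(8/25) + (17/25)·log₂(17/25)]
  = 0.52603 + 0.37835 = 0.9044 bits

Marginal of Y (column sums):
  P(Y=0) = 7/25 + 1/25 = 8/25
  P(Y=1) = 1/25 + 6/25 = 7/25
  P(Y=2) = 0 + 2/5 = 2/5
H(X|Y) = Σ_y P(y)·H(X|Y=y):
  Y=0: P(Y=0) = 8/25, P(X|Y=0) = (7/8, 1/8) → H(X|Y=0) = 0.54356
  Y=1: P(Y=1) = 7/25, P(X|Y=1) = (1/7, 6/7) → H(X|Y=1) = 0.59167
  Y=2: P(Y=2) = 2/5, P(X|Y=2) = (0, 1) → H(X|Y=2) = 0.00000
H(X|Y) = (8/25)·0.54356 + (7/25)·0.59167 + (2/5)·0.00000 = 0.3396 bits

I(X;Y) = H(X) - H(X|Y) = 0.9044 - 0.3396 = 0.5648 bits

Cross-check via I(X;Y) = H(X) + H(Y) - H(X,Y): computing H(Y) from the column sums and H(X,Y) from the 6 cells in the same way gives H(Y) = 1.5690 bits and H(X,Y) = 1.9086 bits, so
I(X;Y) = 0.9044 + 1.5690 - 1.9086 = 0.5648 bits ✓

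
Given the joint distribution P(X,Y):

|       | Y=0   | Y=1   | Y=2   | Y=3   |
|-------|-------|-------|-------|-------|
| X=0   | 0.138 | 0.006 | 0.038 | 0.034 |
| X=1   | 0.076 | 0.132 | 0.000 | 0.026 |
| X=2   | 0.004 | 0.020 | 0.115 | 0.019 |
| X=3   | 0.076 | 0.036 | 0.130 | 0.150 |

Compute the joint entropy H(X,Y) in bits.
3.4494 bits

H(X,Y) = -Σ_{x,y} P(x,y) log₂ P(x,y). Per-cell terms -P(x,y)·log₂P(x,y):
  X=0: 0.39430, 0.04428, 0.17928, 0.16586
  X=1: 0.28256, 0.38562, 0.00000, 0.13690
  X=2: 0.03186, 0.11288, 0.35883, 0.10864
  X=3: 0.28256, 0.17265, 0.38264, 0.41054
  (cells with P = 0 contribute 0)
Sum of the 16 terms: H(X,Y) = 3.4494 bits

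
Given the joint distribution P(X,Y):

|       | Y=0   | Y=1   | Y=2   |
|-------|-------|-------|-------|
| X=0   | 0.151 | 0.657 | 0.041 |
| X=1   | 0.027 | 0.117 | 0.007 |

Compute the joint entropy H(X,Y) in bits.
1.5519 bits

H(X,Y) = -Σ_{x,y} P(x,y) log₂ P(x,y). Per-cell terms -P(x,y)·log₂P(x,y):
  X=0: 0.4118, 0.3982, 0.1889
  X=1: 0.1407, 0.3622, 0.0501
Sum of the 6 terms: H(X,Y) = 1.5519 bits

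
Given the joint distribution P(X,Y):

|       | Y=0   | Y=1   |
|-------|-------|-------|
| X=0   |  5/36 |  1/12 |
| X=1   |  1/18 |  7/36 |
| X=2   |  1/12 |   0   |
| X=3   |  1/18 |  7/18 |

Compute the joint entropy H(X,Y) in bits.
2.4457 bits

H(X,Y) = -Σ_{x,y} P(x,y) log₂ P(x,y). Per-cell terms -P(x,y)·log₂P(x,y):
  X=0: 0.3956, 0.2987
  X=1: 0.2317, 0.4594
  X=2: 0.2987, 0.0000
  X=3: 0.2317, 0.5299
  (cells with P = 0 contribute 0)
Sum of the 8 terms: H(X,Y) = 2.4457 bits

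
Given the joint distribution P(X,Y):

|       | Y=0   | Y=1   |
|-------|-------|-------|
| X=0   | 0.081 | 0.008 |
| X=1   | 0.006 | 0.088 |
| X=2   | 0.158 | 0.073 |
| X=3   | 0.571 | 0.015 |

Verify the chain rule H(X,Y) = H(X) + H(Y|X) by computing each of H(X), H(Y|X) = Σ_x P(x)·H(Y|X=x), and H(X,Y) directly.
H(X) = 1.5714 bits, H(Y|X) = 0.3796 bits, H(X,Y) = 1.9510 bits

Marginal of X (row sums):
  P(X=0) = 0.081 + 0.008 = 0.089
  P(X=1) = 0.006 + 0.088 = 0.094
  P(X=2) = 0.158 + 0.073 = 0.231
  P(X=3) = 0.571 + 0.015 = 0.586
H(X) = -[0.089·log₂(0.089) + 0.094·log₂(0.094) + 0.231·log₂(0.231) + 0.586·log₂(0.586)]
  = 0.3106 + 0.3207 + 0.4883 + 0.4518 = 1.5714 bits

H(Y|X) = Σ_x P(x)·H(Y|X=x):
  X=0: P(X=0) = 0.089, P(Y|X=0) = (81/89, 8/89) → H(Y|X=0) = 0.4361
  X=1: P(X=1) = 0.094, P(Y|X=1) = (3/47, 44/47) → H(Y|X=1) = 0.3425
  X=2: P(X=2) = 0.231, P(Y|X=2) = (158/231, 73/231) → H(Y|X=2) = 0.9000
  X=3: P(X=3) = 0.586, P(Y|X=3) = (571/586, 15/586) → H(Y|X=3) = 0.1718
H(Y|X) = 0.089·0.4361 + 0.094·0.3425 + 0.231·0.9000 + 0.586·0.1718 = 0.3796 bits

H(X,Y) = -Σ_{x,y} P(x,y) log₂ P(x,y). Per-cell terms -P(x,y)·log₂P(x,y):
  X=0: 0.2937, 0.0557
  X=1: 0.0443, 0.3086
  X=2: 0.4206, 0.2756
  X=3: 0.4616, 0.0909
Sum of the 8 terms: H(X,Y) = 1.9510 bits

Chain rule check:
  H(X) + H(Y|X) = 1.5714 + 0.3796 = 1.9510 bits
  H(X,Y) = 1.9510 bits
✓ Chain rule verified.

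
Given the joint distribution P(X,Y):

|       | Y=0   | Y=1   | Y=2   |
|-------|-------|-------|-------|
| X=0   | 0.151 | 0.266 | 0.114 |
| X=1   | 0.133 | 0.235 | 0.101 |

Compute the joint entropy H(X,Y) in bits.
2.4893 bits

H(X,Y) = -Σ_{x,y} P(x,y) log₂ P(x,y). Per-cell terms -P(x,y)·log₂P(x,y):
  X=0: 0.4118, 0.5082, 0.3571
  X=1: 0.3871, 0.4910, 0.3341
Sum of the 6 terms: H(X,Y) = 2.4893 bits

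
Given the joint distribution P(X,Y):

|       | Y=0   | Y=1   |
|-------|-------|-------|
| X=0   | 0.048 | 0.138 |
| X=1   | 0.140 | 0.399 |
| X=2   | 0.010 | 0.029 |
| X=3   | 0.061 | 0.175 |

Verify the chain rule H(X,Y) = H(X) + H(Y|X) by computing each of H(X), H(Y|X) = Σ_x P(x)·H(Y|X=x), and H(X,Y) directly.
H(X) = 1.6061 bits, H(Y|X) = 0.8252 bits, H(X,Y) = 2.4313 bits

Marginal of X (row sums):
  P(X=0) = 0.048 + 0.138 = 0.186
  P(X=1) = 0.140 + 0.399 = 0.539
  P(X=2) = 0.010 + 0.029 = 0.039
  P(X=3) = 0.061 + 0.175 = 0.236
H(X) = -[0.186·log₂(0.186) + 0.539·log₂(0.539) + 0.039·log₂(0.039) + 0.236·log₂(0.236)]
  = 0.4514 + 0.4806 + 0.1825 + 0.4916 = 1.6061 bits

H(Y|X) = Σ_x P(x)·H(Y|X=x):
  X=0: P(X=0) = 0.186, P(Y|X=0) = (8/31, 23/31) → H(Y|X=0) = 0.8238
  X=1: P(X=1) = 0.539, P(Y|X=1) = (20/77, 57/77) → H(Y|X=1) = 0.8264
  X=2: P(X=2) = 0.039, P(Y|X=2) = (10/39, 29/39) → H(Y|X=2) = 0.8213
  X=3: P(X=3) = 0.236, P(Y|X=3) = (61/236, 175/236) → H(Y|X=3) = 0.8244
H(Y|X) = 0.186·0.8238 + 0.539·0.8264 + 0.039·0.8213 + 0.236·0.8244 = 0.8252 bits

H(X,Y) = -Σ_{x,y} P(x,y) log₂ P(x,y). Per-cell terms -P(x,y)·log₂P(x,y):
  X=0: 0.2103, 0.3943
  X=1: 0.3971, 0.5289
  X=2: 0.0664, 0.1481
  X=3: 0.2461, 0.4401
Sum of the 8 terms: H(X,Y) = 2.4313 bits

Chain rule check:
  H(X) + H(Y|X) = 1.6061 + 0.8252 = 2.4313 bits
  H(X,Y) = 2.4313 bits
✓ Chain rule verified.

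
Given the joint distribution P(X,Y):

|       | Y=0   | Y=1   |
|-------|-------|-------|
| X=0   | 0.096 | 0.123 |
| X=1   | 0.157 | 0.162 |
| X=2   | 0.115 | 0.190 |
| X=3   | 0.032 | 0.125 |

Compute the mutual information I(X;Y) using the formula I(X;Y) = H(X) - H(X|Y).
0.0293 bits

I(X;Y) = H(X) - H(X|Y)

Marginal of X (row sums):
  P(X=0) = 0.096 + 0.123 = 0.219
  P(X=1) = 0.157 + 0.162 = 0.319
  P(X=2) = 0.115 + 0.190 = 0.305
  P(X=3) = 0.032 + 0.125 = 0.157
H(X) = -[0.219·log₂(0.219) + 0.319·log₂(0.319) + 0.305·log₂(0.305) + 0.157·log₂(0.157)]
  = 0.4798 + 0.5258 + 0.5225 + 0.4194 = 1.9475 bits

Marginal of Y (column sums):
  P(Y=0) = 0.096 + 0.157 + 0.115 + 0.032 = 0.400
  P(Y=1) = 0.123 + 0.162 + 0.190 + 0.125 = 0.600
H(X|Y) = Σ_y P(y)·H(X|Y=y):
  Y=0: P(Y=0) = 0.400, P(X|Y=0) = (6/25, 157/400, 23/80, 2/25) → H(X|Y=0) = 1.8322
  Y=1: P(Y=1) = 0.600, P(X|Y=1) = (41/200, 27/100, 19/60, 5/24) → H(X|Y=1) = 1.9755
H(X|Y) = 0.400·1.8322 + 0.600·1.9755 = 1.9182 bits

I(X;Y) = H(X) - H(X|Y) = 1.9475 - 1.9182 = 0.0293 bits

Cross-check via I(X;Y) = H(X) + H(Y) - H(X,Y): computing H(Y) from the column sums and H(X,Y) from the 8 cells in the same way gives H(Y) = 0.9710 bits and H(X,Y) = 2.8892 bits, so
I(X;Y) = 1.9475 + 0.9710 - 2.8892 = 0.0293 bits ✓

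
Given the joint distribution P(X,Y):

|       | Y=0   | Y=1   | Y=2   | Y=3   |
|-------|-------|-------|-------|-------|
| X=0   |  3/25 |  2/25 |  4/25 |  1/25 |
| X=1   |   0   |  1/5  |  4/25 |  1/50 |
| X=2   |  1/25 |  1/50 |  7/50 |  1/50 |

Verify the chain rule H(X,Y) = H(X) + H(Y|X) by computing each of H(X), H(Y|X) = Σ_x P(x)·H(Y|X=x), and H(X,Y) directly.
H(X) = 1.5398 bits, H(Y|X) = 1.5364 bits, H(X,Y) = 3.0762 bits

Marginal of X (row sums):
  P(X=0) = 3/25 + 2/25 + 4/25 + 1/25 = 2/5
  P(X=1) = 0 + 1/5 + 4/25 + 1/50 = 19/50
  P(X=2) = 1/25 + 1/50 + 7/50 + 1/50 = 11/50
H(X) = -[(2/5)·log₂(2/5) + (19/50)·log₂(19/50) + (11/50)·log₂(11/50)]
  = 0.528771 + 0.530453 + 0.480573 = 1.5398 bits

H(Y|X) = Σ_x P(x)·H(Y|X=x):
  X=0: P(X=0) = 2/5, P(Y|X=0) = (3/10, 1/5, 2/5, 1/10) → H(Y|X=0) = 1.846439
  X=1: P(X=1) = 19/50, P(Y|X=1) = (0, 10/19, 8/19, 1/19) → H(Y|X=1) = 1.236386
  X=2: P(X=2) = 11/50, P(Y|X=2) = (2/11, 1/11, 7/11, 1/11) → H(Y|X=2) = 1.491115
H(Y|X) = (2/5)·1.846439 + (19/50)·1.236386 + (11/50)·1.491115 = 1.5364 bits

H(X,Y) = -Σ_{x,y} P(x,y) log₂ P(x,y). Per-cell terms -P(x,y)·log₂P(x,y):
  X=0: 0.367067, 0.291508, 0.423017, 0.185754
  X=1: 0.000000, 0.464386, 0.423017, 0.112877
  X=2: 0.185754, 0.112877, 0.397110, 0.112877
  (cells with P = 0 contribute 0)
Sum of the 12 terms: H(X,Y) = 3.0762 bits

Chain rule check:
  H(X) + H(Y|X) = 1.5398 + 1.5364 = 3.0762 bits
  H(X,Y) = 3.0762 bits
✓ Chain rule verified.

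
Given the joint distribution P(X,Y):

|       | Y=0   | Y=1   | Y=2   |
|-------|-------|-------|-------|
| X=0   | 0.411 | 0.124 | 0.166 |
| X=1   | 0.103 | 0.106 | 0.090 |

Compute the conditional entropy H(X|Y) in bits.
0.8399 bits

H(X|Y) = H(X,Y) - H(Y)

H(X,Y) = -Σ_{x,y} P(x,y) log₂ P(x,y). Per-cell terms -P(x,y)·log₂P(x,y):
  X=0: 0.52723, 0.37344, 0.43006
  X=1: 0.33777, 0.34321, 0.31265
Sum of the 6 terms: H(X,Y) = 2.32436 bits

Marginal of Y (column sums):
  P(Y=0) = 0.411 + 0.103 = 0.514
  P(Y=1) = 0.124 + 0.106 = 0.230
  P(Y=2) = 0.166 + 0.090 = 0.256
H(Y) = -[0.514·log₂(0.514) + 0.230·log₂(0.230) + 0.256·log₂(0.256)]
  = 0.49352 + 0.48767 + 0.50324 = 1.48443 bits

H(X|Y) = H(X,Y) - H(Y) = 2.32436 - 1.48443 = 0.8399 bits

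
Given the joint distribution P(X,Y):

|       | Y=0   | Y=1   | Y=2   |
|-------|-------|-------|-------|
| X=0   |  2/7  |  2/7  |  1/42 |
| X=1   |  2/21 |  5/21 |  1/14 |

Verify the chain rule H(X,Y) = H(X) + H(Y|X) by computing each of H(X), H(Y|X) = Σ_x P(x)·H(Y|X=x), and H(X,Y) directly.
H(X) = 0.9737 bits, H(Y|X) = 1.2755 bits, H(X,Y) = 2.2491 bits

Marginal of X (row sums):
  P(X=0) = 2/7 + 2/7 + 1/42 = 25/42
  P(X=1) = 2/21 + 5/21 + 1/14 = 17/42
H(X) = -[(25/42)·log₂(25/42) + (17/42)·log₂(17/42)]
  = 0.445513 + 0.528155 = 0.9737 bits

H(Y|X) = Σ_x P(x)·H(Y|X=x):
  X=0: P(X=0) = 25/42, P(Y|X=0) = (12/25, 12/25, 1/25) → H(Y|X=0) = 1.202292
  X=1: P(X=1) = 17/42, P(Y|X=1) = (4/17, 10/17, 3/17) → H(Y|X=1) = 1.383100
H(Y|X) = (25/42)·1.202292 + (17/42)·1.383100 = 1.2755 bits

H(X,Y) = -Σ_{x,y} P(x,y) log₂ P(x,y). Per-cell terms -P(x,y)·log₂P(x,y):
  X=0: 0.516387, 0.516387, 0.128389
  X=1: 0.323078, 0.492950, 0.271954
Sum of the 6 terms: H(X,Y) = 2.2491 bits

Chain rule check:
  H(X) + H(Y|X) = 0.9737 + 1.2755 = 2.2492 bits
  H(X,Y) = 2.2491 bits
✓ Chain rule verified (Δ = 0.0001 is 4-dp rounding noise: each of the three values was rounded independently).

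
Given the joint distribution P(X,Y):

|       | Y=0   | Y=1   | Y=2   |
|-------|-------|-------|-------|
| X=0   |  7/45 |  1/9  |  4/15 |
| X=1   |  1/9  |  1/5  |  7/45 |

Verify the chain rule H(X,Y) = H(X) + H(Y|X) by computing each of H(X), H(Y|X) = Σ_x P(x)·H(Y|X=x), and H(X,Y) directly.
H(X) = 0.9968 bits, H(Y|X) = 1.5157 bits, H(X,Y) = 2.5125 bits

Marginal of X (row sums):
  P(X=0) = 7/45 + 1/9 + 4/15 = 8/15
  P(X=1) = 1/9 + 1/5 + 7/45 = 7/15
H(X) = -[(8/15)·log₂(8/15) + (7/15)·log₂(7/15)]
  = 0.4837 + 0.5131 = 0.9968 bits

H(Y|X) = Σ_x P(x)·H(Y|X=x):
  X=0: P(X=0) = 8/15, P(Y|X=0) = (7/24, 5/24, 1/2) → H(Y|X=0) = 1.4899
  X=1: P(X=1) = 7/15, P(Y|X=1) = (5/21, 3/7, 1/3) → H(Y|X=1) = 1.5452
H(Y|X) = (8/15)·1.4899 + (7/15)·1.5452 = 1.5157 bits

H(X,Y) = -Σ_{x,y} P(x,y) log₂ P(x,y). Per-cell terms -P(x,y)·log₂P(x,y):
  X=0: 0.4176, 0.3522, 0.5085
  X=1: 0.3522, 0.4644, 0.4176
Sum of the 6 terms: H(X,Y) = 2.5125 bits

Chain rule check:
  H(X) + H(Y|X) = 0.9968 + 1.5157 = 2.5125 bits
  H(X,Y) = 2.5125 bits
✓ Chain rule verified.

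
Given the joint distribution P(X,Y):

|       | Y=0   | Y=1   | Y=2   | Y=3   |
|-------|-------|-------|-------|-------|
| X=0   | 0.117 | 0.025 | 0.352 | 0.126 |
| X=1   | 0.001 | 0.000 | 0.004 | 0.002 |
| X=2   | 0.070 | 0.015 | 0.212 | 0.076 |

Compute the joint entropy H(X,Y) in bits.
2.5782 bits

H(X,Y) = -Σ_{x,y} P(x,y) log₂ P(x,y). Per-cell terms -P(x,y)·log₂P(x,y):
  X=0: 0.36216, 0.13305, 0.53024, 0.37655
  X=1: 0.00997, 0.00000, 0.03186, 0.01793
  X=2: 0.26856, 0.09088, 0.47443, 0.28256
  (cells with P = 0 contribute 0)
Sum of the 12 terms: H(X,Y) = 2.5782 bits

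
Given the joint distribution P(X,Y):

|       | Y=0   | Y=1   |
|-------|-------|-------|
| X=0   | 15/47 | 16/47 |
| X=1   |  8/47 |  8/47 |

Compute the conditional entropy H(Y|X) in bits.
0.9995 bits

H(Y|X) = H(X,Y) - H(X)

H(X,Y) = -Σ_{x,y} P(x,y) log₂ P(x,y). Per-cell terms -P(x,y)·log₂P(x,y):
  X=0: 0.5259, 0.5292
  X=1: 0.4348, 0.4348
Sum of the 4 terms: H(X,Y) = 1.9247 bits

Marginal of X (row sums):
  P(X=0) = 15/47 + 16/47 = 31/47
  P(X=1) = 8/47 + 8/47 = 16/47
H(X) = -[(31/47)·log₂(31/47) + (16/47)·log₂(16/47)]
  = 0.3960 + 0.5292 = 0.9252 bits

H(Y|X) = H(X,Y) - H(X) = 1.9247 - 0.9252 = 0.9995 bits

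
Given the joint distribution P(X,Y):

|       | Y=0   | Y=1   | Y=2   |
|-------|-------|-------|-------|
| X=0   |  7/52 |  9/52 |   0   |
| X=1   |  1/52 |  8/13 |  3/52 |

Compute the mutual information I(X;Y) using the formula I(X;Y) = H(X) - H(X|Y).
0.2082 bits

I(X;Y) = H(X) - H(X|Y)

Marginal of X (row sums):
  P(X=0) = 7/52 + 9/52 + 0 = 4/13
  P(X=1) = 1/52 + 8/13 + 3/52 = 9/13
H(X) = -[(4/13)·log₂(4/13) + (9/13)·log₂(9/13)]
  = 0.5232 + 0.3673 = 0.8905 bits

Marginal of Y (column sums):
  P(Y=0) = 7/52 + 1/52 = 2/13
  P(Y=1) = 9/52 + 8/13 = 41/52
  P(Y=2) = 0 + 3/52 = 3/52
H(X|Y) = Σ_y P(y)·H(X|Y=y):
  Y=0: P(Y=0) = 2/13, P(X|Y=0) = (7/8, 1/8) → H(X|Y=0) = 0.5436
  Y=1: P(Y=1) = 41/52, P(X|Y=1) = (9/41, 32/41) → H(X|Y=1) = 0.7593
  Y=2: P(Y=2) = 3/52, P(X|Y=2) = (0, 1) → H(X|Y=2) = 0.0000
H(X|Y) = (2/13)·0.5436 + (41/52)·0.7593 + (3/52)·0.0000 = 0.6823 bits

I(X;Y) = H(X) - H(X|Y) = 0.8905 - 0.6823 = 0.2082 bits

Cross-check via I(X;Y) = H(X) + H(Y) - H(X,Y): computing H(Y) from the column sums and H(X,Y) from the 6 cells in the same way gives H(Y) = 0.9232 bits and H(X,Y) = 1.6055 bits, so
I(X;Y) = 0.8905 + 0.9232 - 1.6055 = 0.2082 bits ✓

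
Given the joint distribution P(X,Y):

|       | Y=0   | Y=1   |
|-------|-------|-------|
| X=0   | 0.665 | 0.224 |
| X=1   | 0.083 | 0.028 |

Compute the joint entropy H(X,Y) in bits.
1.3174 bits

H(X,Y) = -Σ_{x,y} P(x,y) log₂ P(x,y). Per-cell terms -P(x,y)·log₂P(x,y):
  X=0: 0.39140, 0.48349
  X=1: 0.29803, 0.14444
Sum of the 4 terms: H(X,Y) = 1.3174 bits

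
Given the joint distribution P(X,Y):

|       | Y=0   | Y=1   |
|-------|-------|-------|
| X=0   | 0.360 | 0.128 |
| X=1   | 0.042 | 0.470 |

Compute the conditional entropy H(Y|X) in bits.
0.6147 bits

H(Y|X) = H(X,Y) - H(X)

H(X,Y) = -Σ_{x,y} P(x,y) log₂ P(x,y). Per-cell terms -P(x,y)·log₂P(x,y):
  X=0: 0.5306, 0.3796
  X=1: 0.1921, 0.5120
Sum of the 4 terms: H(X,Y) = 1.6143 bits

Marginal of X (row sums):
  P(X=0) = 0.360 + 0.128 = 0.488
  P(X=1) = 0.042 + 0.470 = 0.512
H(X) = -[0.488·log₂(0.488) + 0.512·log₂(0.512)]
  = 0.5051 + 0.4945 = 0.9996 bits

H(Y|X) = H(X,Y) - H(X) = 1.6143 - 0.9996 = 0.6147 bits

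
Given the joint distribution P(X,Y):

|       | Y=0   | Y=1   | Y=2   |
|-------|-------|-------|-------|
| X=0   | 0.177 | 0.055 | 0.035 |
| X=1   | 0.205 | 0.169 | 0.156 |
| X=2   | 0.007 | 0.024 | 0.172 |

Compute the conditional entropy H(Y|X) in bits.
1.3168 bits

H(Y|X) = H(X,Y) - H(X)

H(X,Y) = -Σ_{x,y} P(x,y) log₂ P(x,y). Per-cell terms -P(x,y)·log₂P(x,y):
  X=0: 0.4422, 0.2301, 0.1693
  X=1: 0.4687, 0.4335, 0.4181
  X=2: 0.0501, 0.1291, 0.4368
Sum of the 9 terms: H(X,Y) = 2.7779 bits

Marginal of X (row sums):
  P(X=0) = 0.177 + 0.055 + 0.035 = 0.267
  P(X=1) = 0.205 + 0.169 + 0.156 = 0.530
  P(X=2) = 0.007 + 0.024 + 0.172 = 0.203
H(X) = -[0.267·log₂(0.267) + 0.530·log₂(0.530) + 0.203·log₂(0.203)]
  = 0.5087 + 0.4854 + 0.4670 = 1.4611 bits

H(Y|X) = H(X,Y) - H(X) = 2.7779 - 1.4611 = 1.3168 bits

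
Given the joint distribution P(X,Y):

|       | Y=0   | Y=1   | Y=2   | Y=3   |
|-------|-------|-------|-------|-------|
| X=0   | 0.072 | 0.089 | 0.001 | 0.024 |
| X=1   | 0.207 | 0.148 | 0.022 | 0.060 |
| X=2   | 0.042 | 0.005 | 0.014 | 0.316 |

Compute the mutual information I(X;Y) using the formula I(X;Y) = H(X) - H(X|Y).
0.4225 bits

I(X;Y) = H(X) - H(X|Y)

Marginal of X (row sums):
  P(X=0) = 0.072 + 0.089 + 0.001 + 0.024 = 0.186
  P(X=1) = 0.207 + 0.148 + 0.022 + 0.060 = 0.437
  P(X=2) = 0.042 + 0.005 + 0.014 + 0.316 = 0.377
H(X) = -[0.186·log₂(0.186) + 0.437·log₂(0.437) + 0.377·log₂(0.377)]
  = 0.45135 + 0.52191 + 0.53058 = 1.50384 bits

Marginal of Y (column sums):
  P(Y=0) = 0.072 + 0.207 + 0.042 = 0.321
  P(Y=1) = 0.089 + 0.148 + 0.005 = 0.242
  P(Y=2) = 0.001 + 0.022 + 0.014 = 0.037
  P(Y=3) = 0.024 + 0.060 + 0.316 = 0.400
H(X|Y) = Σ_y P(y)·H(X|Y=y):
  Y=0: P(Y=0) = 0.321, P(X|Y=0) = (24/107, 69/107, 14/107) → H(X|Y=0) = 1.27576
  Y=1: P(Y=1) = 0.242, P(X|Y=1) = (89/242, 74/121, 5/242) → H(X|Y=1) = 1.08023
  Y=2: P(Y=2) = 0.037, P(X|Y=2) = (1/37, 22/37, 14/37) → H(X|Y=2) = 1.11728
  Y=3: P(Y=3) = 0.400, P(X|Y=3) = (3/50, 3/20, 79/100) → H(X|Y=3) = 0.92274
H(X|Y) = 0.321·1.27576 + 0.242·1.08023 + 0.037·1.11728 + 0.400·0.92274 = 1.08137 bits

I(X;Y) = H(X) - H(X|Y) = 1.50384 - 1.08137 = 0.4225 bits

Cross-check via I(X;Y) = H(X) + H(Y) - H(X,Y): computing H(Y) from the column sums and H(X,Y) from the 12 cells in the same way gives H(Y) = 1.72634 bits and H(X,Y) = 2.80771 bits, so
I(X;Y) = 1.50384 + 1.72634 - 2.80771 = 0.4225 bits ✓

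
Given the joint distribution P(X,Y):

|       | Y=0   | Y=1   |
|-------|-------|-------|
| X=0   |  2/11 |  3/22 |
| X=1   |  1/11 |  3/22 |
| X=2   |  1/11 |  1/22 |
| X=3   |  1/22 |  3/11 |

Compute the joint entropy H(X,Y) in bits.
2.7767 bits

H(X,Y) = -Σ_{x,y} P(x,y) log₂ P(x,y). Per-cell terms -P(x,y)·log₂P(x,y):
  X=0: 0.44717, 0.39197
  X=1: 0.31449, 0.39197
  X=2: 0.31449, 0.20270
  X=3: 0.20270, 0.51122
Sum of the 8 terms: H(X,Y) = 2.7767 bits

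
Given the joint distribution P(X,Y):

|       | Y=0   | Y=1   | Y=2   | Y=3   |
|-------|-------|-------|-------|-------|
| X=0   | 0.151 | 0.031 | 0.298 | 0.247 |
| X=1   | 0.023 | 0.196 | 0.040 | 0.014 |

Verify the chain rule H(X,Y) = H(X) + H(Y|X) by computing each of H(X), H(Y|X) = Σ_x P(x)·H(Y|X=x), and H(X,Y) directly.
H(X) = 0.8457 bits, H(Y|X) = 1.5982 bits, H(X,Y) = 2.4439 bits

Marginal of X (row sums):
  P(X=0) = 0.151 + 0.031 + 0.298 + 0.247 = 0.727
  P(X=1) = 0.023 + 0.196 + 0.040 + 0.014 = 0.273
H(X) = -[0.727·log₂(0.727) + 0.273·log₂(0.273)]
  = 0.33440 + 0.51134 = 0.8457 bits

H(Y|X) = Σ_x P(x)·H(Y|X=x):
  X=0: P(X=0) = 0.727, P(Y|X=0) = (151/727, 31/727, 298/727, 247/727) → H(Y|X=0) = 1.72158
  X=1: P(X=1) = 0.273, P(Y|X=1) = (23/273, 28/39, 40/273, 2/39) → H(Y|X=1) = 1.26966
H(Y|X) = 0.727·1.72158 + 0.273·1.26966 = 1.5982 bits

H(X,Y) = -Σ_{x,y} P(x,y) log₂ P(x,y). Per-cell terms -P(x,y)·log₂P(x,y):
  X=0: 0.41183, 0.15536, 0.52049, 0.49830
  X=1: 0.12517, 0.46081, 0.18575, 0.08622
Sum of the 8 terms: H(X,Y) = 2.4439 bits

Chain rule check:
  H(X) + H(Y|X) = 0.8457 + 1.5982 = 2.4439 bits
  H(X,Y) = 2.4439 bits
✓ Chain rule verified.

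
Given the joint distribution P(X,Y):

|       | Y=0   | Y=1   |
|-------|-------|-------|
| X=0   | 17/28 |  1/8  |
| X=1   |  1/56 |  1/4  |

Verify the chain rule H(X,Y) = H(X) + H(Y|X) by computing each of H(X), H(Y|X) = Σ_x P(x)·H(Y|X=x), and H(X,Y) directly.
H(X) = 0.8384 bits, H(Y|X) = 0.5774 bits, H(X,Y) = 1.4158 bits

Marginal of X (row sums):
  P(X=0) = 17/28 + 1/8 = 41/56
  P(X=1) = 1/56 + 1/4 = 15/56
H(X) = -[(41/56)·log₂(41/56) + (15/56)·log₂(15/56)]
  = 0.3293 + 0.5091 = 0.8384 bits

H(Y|X) = Σ_x P(x)·H(Y|X=x):
  X=0: P(X=0) = 41/56, P(Y|X=0) = (34/41, 7/41) → H(Y|X=0) = 0.6594
  X=1: P(X=1) = 15/56, P(Y|X=1) = (1/15, 14/15) → H(Y|X=1) = 0.3534
H(Y|X) = (41/56)·0.6594 + (15/56)·0.3534 = 0.5774 bits

H(X,Y) = -Σ_{x,y} P(x,y) log₂ P(x,y). Per-cell terms -P(x,y)·log₂P(x,y):
  X=0: 0.4371, 0.3750
  X=1: 0.1037, 0.5000
Sum of the 4 terms: H(X,Y) = 1.4158 bits

Chain rule check:
  H(X) + H(Y|X) = 0.8384 + 0.5774 = 1.4158 bits
  H(X,Y) = 1.4158 bits
✓ Chain rule verified.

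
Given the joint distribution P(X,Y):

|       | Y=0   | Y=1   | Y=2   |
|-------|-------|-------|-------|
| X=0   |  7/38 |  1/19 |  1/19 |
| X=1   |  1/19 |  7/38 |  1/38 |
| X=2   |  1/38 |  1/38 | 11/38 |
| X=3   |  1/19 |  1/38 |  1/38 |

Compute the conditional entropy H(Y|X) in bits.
1.1058 bits

H(Y|X) = H(X,Y) - H(X)

H(X,Y) = -Σ_{x,y} P(x,y) log₂ P(x,y). Per-cell terms -P(x,y)·log₂P(x,y):
  X=0: 0.4495792, 0.2235751, 0.2235751
  X=1: 0.2235751, 0.4495792, 0.1381034
  X=2: 0.1381034, 0.1381034, 0.5177225
  X=3: 0.2235751, 0.1381034, 0.1381034
Sum of the 12 terms: H(X,Y) = 3.001698 bits

Marginal of X (row sums):
  P(X=0) = 7/38 + 1/19 + 1/19 = 11/38
  P(X=1) = 1/19 + 7/38 + 1/38 = 5/19
  P(X=2) = 1/38 + 1/38 + 11/38 = 13/38
  P(X=3) = 1/19 + 1/38 + 1/38 = 2/19
H(X) = -[(11/38)·log₂(11/38) + (5/19)·log₂(5/19) + (13/38)·log₂(13/38) + (2/19)·log₂(2/19)]
  = 0.5177225 + 0.5068420 + 0.5294037 + 0.3418871 = 1.895855 bits

H(Y|X) = H(X,Y) - H(X) = 3.001698 - 1.895855 = 1.1058 bits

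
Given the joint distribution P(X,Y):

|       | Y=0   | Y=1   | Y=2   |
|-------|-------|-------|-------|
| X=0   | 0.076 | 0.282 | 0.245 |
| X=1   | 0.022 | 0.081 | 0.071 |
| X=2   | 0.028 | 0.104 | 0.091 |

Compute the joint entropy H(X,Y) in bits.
2.7792 bits

H(X,Y) = -Σ_{x,y} P(x,y) log₂ P(x,y). Per-cell terms -P(x,y)·log₂P(x,y):
  X=0: 0.28256, 0.51500, 0.49714
  X=1: 0.12114, 0.29370, 0.27094
  X=2: 0.14444, 0.33960, 0.31468
Sum of the 9 terms: H(X,Y) = 2.7792 bits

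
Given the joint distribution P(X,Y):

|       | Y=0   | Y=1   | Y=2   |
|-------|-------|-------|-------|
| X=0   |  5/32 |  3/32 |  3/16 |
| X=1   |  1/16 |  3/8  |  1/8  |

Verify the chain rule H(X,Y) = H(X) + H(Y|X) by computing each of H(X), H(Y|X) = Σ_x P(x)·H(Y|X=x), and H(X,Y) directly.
H(X) = 0.9887 bits, H(Y|X) = 1.3584 bits, H(X,Y) = 2.3471 bits

Marginal of X (row sums):
  P(X=0) = 5/32 + 3/32 + 3/16 = 7/16
  P(X=1) = 1/16 + 3/8 + 1/8 = 9/16
H(X) = -[(7/16)·log₂(7/16) + (9/16)·log₂(9/16)]
  = 0.52178 + 0.46692 = 0.9887 bits

H(Y|X) = Σ_x P(x)·H(Y|X=x):
  X=0: P(X=0) = 7/16, P(Y|X=0) = (5/14, 3/14, 3/7) → H(Y|X=0) = 1.53062
  X=1: P(X=1) = 9/16, P(Y|X=1) = (1/9, 2/3, 2/9) → H(Y|X=1) = 1.22439
H(Y|X) = (7/16)·1.53062 + (9/16)·1.22439 = 1.3584 bits

H(X,Y) = -Σ_{x,y} P(x,y) log₂ P(x,y). Per-cell terms -P(x,y)·log₂P(x,y):
  X=0: 0.41845, 0.32016, 0.45282
  X=1: 0.25000, 0.53064, 0.37500
Sum of the 6 terms: H(X,Y) = 2.3471 bits

Chain rule check:
  H(X) + H(Y|X) = 0.9887 + 1.3584 = 2.3471 bits
  H(X,Y) = 2.3471 bits
✓ Chain rule verified.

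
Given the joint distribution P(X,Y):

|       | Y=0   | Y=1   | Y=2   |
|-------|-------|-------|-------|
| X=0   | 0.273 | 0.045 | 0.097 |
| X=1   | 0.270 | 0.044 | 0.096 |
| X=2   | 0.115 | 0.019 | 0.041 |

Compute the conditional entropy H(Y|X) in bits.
1.2344 bits

H(Y|X) = H(X,Y) - H(X)

H(X,Y) = -Σ_{x,y} P(x,y) log₂ P(x,y). Per-cell terms -P(x,y)·log₂P(x,y):
  X=0: 0.51134, 0.20133, 0.32649
  X=1: 0.51002, 0.19828, 0.32456
  X=2: 0.35883, 0.10864, 0.18894
Sum of the 9 terms: H(X,Y) = 2.7284 bits

Marginal of X (row sums):
  P(X=0) = 0.273 + 0.045 + 0.097 = 0.415
  P(X=1) = 0.270 + 0.044 + 0.096 = 0.410
  P(X=2) = 0.115 + 0.019 + 0.041 = 0.175
H(X) = -[0.415·log₂(0.415) + 0.410·log₂(0.410) + 0.175·log₂(0.175)]
  = 0.52656 + 0.52738 + 0.44005 = 1.4940 bits

H(Y|X) = H(X,Y) - H(X) = 2.7284 - 1.4940 = 1.2344 bits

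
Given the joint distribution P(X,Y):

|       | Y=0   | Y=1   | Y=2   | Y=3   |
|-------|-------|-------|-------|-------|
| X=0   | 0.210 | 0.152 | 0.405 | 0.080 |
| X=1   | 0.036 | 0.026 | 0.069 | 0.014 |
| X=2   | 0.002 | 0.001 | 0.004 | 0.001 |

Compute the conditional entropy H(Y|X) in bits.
1.7746 bits

H(Y|X) = H(X,Y) - H(X)

H(X,Y) = -Σ_{x,y} P(x,y) log₂ P(x,y). Per-cell terms -P(x,y)·log₂P(x,y):
  X=0: 0.47282, 0.41311, 0.52812, 0.29151
  X=1: 0.17265, 0.13690, 0.26615, 0.08622
  X=2: 0.01793, 0.00997, 0.03186, 0.00997
Sum of the 12 terms: H(X,Y) = 2.4372 bits

Marginal of X (row sums):
  P(X=0) = 0.210 + 0.152 + 0.405 + 0.080 = 0.847
  P(X=1) = 0.036 + 0.026 + 0.069 + 0.014 = 0.145
  P(X=2) = 0.002 + 0.001 + 0.004 + 0.001 = 0.008
H(X) = -[0.847·log₂(0.847) + 0.145·log₂(0.145) + 0.008·log₂(0.008)]
  = 0.20291 + 0.40395 + 0.05573 = 0.6626 bits

H(Y|X) = H(X,Y) - H(X) = 2.4372 - 0.6626 = 1.7746 bits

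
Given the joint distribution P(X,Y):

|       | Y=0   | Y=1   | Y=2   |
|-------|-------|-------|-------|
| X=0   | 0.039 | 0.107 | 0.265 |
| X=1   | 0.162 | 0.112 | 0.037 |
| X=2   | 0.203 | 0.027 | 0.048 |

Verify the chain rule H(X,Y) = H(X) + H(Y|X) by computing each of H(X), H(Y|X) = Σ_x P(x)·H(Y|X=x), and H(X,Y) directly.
H(X) = 1.5647 bits, H(Y|X) = 1.2437 bits, H(X,Y) = 2.8084 bits

Marginal of X (row sums):
  P(X=0) = 0.039 + 0.107 + 0.265 = 0.411
  P(X=1) = 0.162 + 0.112 + 0.037 = 0.311
  P(X=2) = 0.203 + 0.027 + 0.048 = 0.278
H(X) = -[0.411·log₂(0.411) + 0.311·log₂(0.311) + 0.278·log₂(0.278)]
  = 0.527227 + 0.524039 + 0.513422 = 1.5647 bits

H(Y|X) = Σ_x P(x)·H(Y|X=x):
  X=0: P(X=0) = 0.411, P(Y|X=0) = (13/137, 107/411, 265/411) → H(Y|X=0) = 1.236091
  X=1: P(X=1) = 0.311, P(Y|X=1) = (162/311, 112/311, 37/311) → H(Y|X=1) = 1.386143
  X=2: P(X=2) = 0.278, P(Y|X=2) = (203/278, 27/278, 24/139) → H(Y|X=2) = 1.095476
H(Y|X) = 0.411·1.236091 + 0.311·1.386143 + 0.278·1.095476 = 1.2437 bits

H(X,Y) = -Σ_{x,y} P(x,y) log₂ P(x,y). Per-cell terms -P(x,y)·log₂P(x,y):
  X=0: 0.182535, 0.345002, 0.507723
  X=1: 0.425401, 0.353744, 0.175984
  X=2: 0.466991, 0.140694, 0.210279
Sum of the 9 terms: H(X,Y) = 2.8084 bits

Chain rule check:
  H(X) + H(Y|X) = 1.5647 + 1.2437 = 2.8084 bits
  H(X,Y) = 2.8084 bits
✓ Chain rule verified.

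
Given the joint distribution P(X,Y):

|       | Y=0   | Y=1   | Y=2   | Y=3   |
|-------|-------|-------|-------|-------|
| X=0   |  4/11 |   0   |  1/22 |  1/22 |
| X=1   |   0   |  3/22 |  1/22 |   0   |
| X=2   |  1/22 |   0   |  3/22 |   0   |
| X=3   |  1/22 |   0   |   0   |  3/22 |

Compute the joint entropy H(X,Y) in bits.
2.7201 bits

H(X,Y) = -Σ_{x,y} P(x,y) log₂ P(x,y). Per-cell terms -P(x,y)·log₂P(x,y):
  X=0: 0.53070, 0.00000, 0.20270, 0.20270
  X=1: 0.00000, 0.39197, 0.20270, 0.00000
  X=2: 0.20270, 0.00000, 0.39197, 0.00000
  X=3: 0.20270, 0.00000, 0.00000, 0.39197
  (cells with P = 0 contribute 0)
Sum of the 16 terms: H(X,Y) = 2.7201 bits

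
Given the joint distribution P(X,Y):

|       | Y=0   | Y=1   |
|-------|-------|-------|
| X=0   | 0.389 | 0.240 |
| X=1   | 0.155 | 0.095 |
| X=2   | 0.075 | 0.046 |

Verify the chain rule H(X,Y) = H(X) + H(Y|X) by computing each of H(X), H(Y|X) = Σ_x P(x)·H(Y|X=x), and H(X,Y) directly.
H(X) = 1.2894 bits, H(Y|X) = 0.9587 bits, H(X,Y) = 2.2481 bits

Marginal of X (row sums):
  P(X=0) = 0.389 + 0.240 = 0.629
  P(X=1) = 0.155 + 0.095 = 0.250
  P(X=2) = 0.075 + 0.046 = 0.121
H(X) = -[0.629·log₂(0.629) + 0.250·log₂(0.250) + 0.121·log₂(0.121)]
  = 0.4207 + 0.5000 + 0.3687 = 1.2894 bits

H(Y|X) = Σ_x P(x)·H(Y|X=x):
  X=0: P(X=0) = 0.629, P(Y|X=0) = (389/629, 240/629) → H(Y|X=0) = 0.9591
  X=1: P(X=1) = 0.250, P(Y|X=1) = (31/50, 19/50) → H(Y|X=1) = 0.9580
  X=2: P(X=2) = 0.121, P(Y|X=2) = (75/121, 46/121) → H(Y|X=2) = 0.9582
H(Y|X) = 0.629·0.9591 + 0.250·0.9580 + 0.121·0.9582 = 0.9587 bits

H(X,Y) = -Σ_{x,y} P(x,y) log₂ P(x,y). Per-cell terms -P(x,y)·log₂P(x,y):
  X=0: 0.5299, 0.4941
  X=1: 0.4169, 0.3226
  X=2: 0.2803, 0.2043
Sum of the 6 terms: H(X,Y) = 2.2481 bits

Chain rule check:
  H(X) + H(Y|X) = 1.2894 + 0.9587 = 2.2481 bits
  H(X,Y) = 2.2481 bits
✓ Chain rule verified.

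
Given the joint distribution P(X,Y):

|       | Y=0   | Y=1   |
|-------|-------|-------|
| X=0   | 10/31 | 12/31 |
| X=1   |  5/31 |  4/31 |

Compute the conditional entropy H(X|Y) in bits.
0.8631 bits

H(X|Y) = H(X,Y) - H(Y)

H(X,Y) = -Σ_{x,y} P(x,y) log₂ P(x,y). Per-cell terms -P(x,y)·log₂P(x,y):
  X=0: 0.526538, 0.530026
  X=1: 0.424559, 0.381187
Sum of the 4 terms: H(X,Y) = 1.86231 bits

Marginal of Y (column sums):
  P(Y=0) = 10/31 + 5/31 = 15/31
  P(Y=1) = 12/31 + 4/31 = 16/31
H(Y) = -[(15/31)·log₂(15/31) + (16/31)·log₂(16/31)]
  = 0.506761 + 0.492488 = 0.99925 bits

H(X|Y) = H(X,Y) - H(Y) = 1.86231 - 0.99925 = 0.8631 bits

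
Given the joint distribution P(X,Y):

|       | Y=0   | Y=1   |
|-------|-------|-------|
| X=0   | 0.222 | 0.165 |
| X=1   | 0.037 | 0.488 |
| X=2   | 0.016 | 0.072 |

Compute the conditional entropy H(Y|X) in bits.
0.6342 bits

H(Y|X) = H(X,Y) - H(X)

H(X,Y) = -Σ_{x,y} P(x,y) log₂ P(x,y). Per-cell terms -P(x,y)·log₂P(x,y):
  X=0: 0.4820, 0.4289
  X=1: 0.1760, 0.5051
  X=2: 0.0955, 0.2733
Sum of the 6 terms: H(X,Y) = 1.9608 bits

Marginal of X (row sums):
  P(X=0) = 0.222 + 0.165 = 0.387
  P(X=1) = 0.037 + 0.488 = 0.525
  P(X=2) = 0.016 + 0.072 = 0.088
H(X) = -[0.387·log₂(0.387) + 0.525·log₂(0.525) + 0.088·log₂(0.088)]
  = 0.5300 + 0.4880 + 0.3086 = 1.3266 bits

H(Y|X) = H(X,Y) - H(X) = 1.9608 - 1.3266 = 0.6342 bits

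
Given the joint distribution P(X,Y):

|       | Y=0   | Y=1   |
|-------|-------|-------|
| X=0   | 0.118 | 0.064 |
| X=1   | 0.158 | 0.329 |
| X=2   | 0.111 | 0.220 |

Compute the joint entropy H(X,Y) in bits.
2.3985 bits

H(X,Y) = -Σ_{x,y} P(x,y) log₂ P(x,y). Per-cell terms -P(x,y)·log₂P(x,y):
  X=0: 0.3638, 0.2538
  X=1: 0.4206, 0.5277
  X=2: 0.3520, 0.4806
Sum of the 6 terms: H(X,Y) = 2.3985 bits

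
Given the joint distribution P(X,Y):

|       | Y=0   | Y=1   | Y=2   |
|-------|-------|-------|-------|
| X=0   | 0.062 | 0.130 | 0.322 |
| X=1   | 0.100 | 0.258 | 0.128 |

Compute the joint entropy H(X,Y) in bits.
2.3739 bits

H(X,Y) = -Σ_{x,y} P(x,y) log₂ P(x,y). Per-cell terms -P(x,y)·log₂P(x,y):
  X=0: 0.24872, 0.38264, 0.52643
  X=1: 0.33219, 0.50428, 0.37962
Sum of the 6 terms: H(X,Y) = 2.3739 bits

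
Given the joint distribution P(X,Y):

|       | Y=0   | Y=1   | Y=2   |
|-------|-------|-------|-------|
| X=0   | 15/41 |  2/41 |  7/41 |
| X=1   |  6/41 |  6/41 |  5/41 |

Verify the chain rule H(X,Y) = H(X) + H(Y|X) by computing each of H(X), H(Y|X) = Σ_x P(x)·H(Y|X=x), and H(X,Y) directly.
H(X) = 0.9789 bits, H(Y|X) = 1.3815 bits, H(X,Y) = 2.3604 bits

Marginal of X (row sums):
  P(X=0) = 15/41 + 2/41 + 7/41 = 24/41
  P(X=1) = 6/41 + 6/41 + 5/41 = 17/41
H(X) = -[(24/41)·log₂(24/41) + (17/41)·log₂(17/41)]
  = 0.45225 + 0.52662 = 0.9789 bits

H(Y|X) = Σ_x P(x)·H(Y|X=x):
  X=0: P(X=0) = 24/41, P(Y|X=0) = (5/8, 1/12, 7/24) → H(Y|X=0) = 1.24101
  X=1: P(X=1) = 17/41, P(Y|X=1) = (6/17, 6/17, 5/17) → H(Y|X=1) = 1.57986
H(Y|X) = (24/41)·1.24101 + (17/41)·1.57986 = 1.3815 bits

H(X,Y) = -Σ_{x,y} P(x,y) log₂ P(x,y). Per-cell terms -P(x,y)·log₂P(x,y):
  X=0: 0.53073, 0.21256, 0.43540
  X=1: 0.40574, 0.40574, 0.37020
Sum of the 6 terms: H(X,Y) = 2.3604 bits

Chain rule check:
  H(X) + H(Y|X) = 0.9789 + 1.3815 = 2.3604 bits
  H(X,Y) = 2.3604 bits
✓ Chain rule verified.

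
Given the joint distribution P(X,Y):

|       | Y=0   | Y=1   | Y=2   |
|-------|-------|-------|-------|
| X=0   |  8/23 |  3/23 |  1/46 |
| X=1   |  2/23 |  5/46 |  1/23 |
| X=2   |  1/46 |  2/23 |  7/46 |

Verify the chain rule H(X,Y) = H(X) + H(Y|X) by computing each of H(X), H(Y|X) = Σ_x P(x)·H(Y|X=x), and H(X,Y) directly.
H(X) = 1.4993 bits, H(Y|X) = 1.2249 bits, H(X,Y) = 2.7242 bits

Marginal of X (row sums):
  P(X=0) = 8/23 + 3/23 + 1/46 = 1/2
  P(X=1) = 2/23 + 5/46 + 1/23 = 11/46
  P(X=2) = 1/46 + 2/23 + 7/46 = 6/23
H(X) = -[(1/2)·log₂(1/2) + (11/46)·log₂(11/46) + (6/23)·log₂(6/23)]
  = 0.5000 + 0.4936 + 0.5057 = 1.4993 bits

H(Y|X) = Σ_x P(x)·H(Y|X=x):
  X=0: P(X=0) = 1/2, P(Y|X=0) = (16/23, 6/23, 1/23) → H(Y|X=0) = 1.0666
  X=1: P(X=1) = 11/46, P(Y|X=1) = (4/11, 5/11, 2/11) → H(Y|X=1) = 1.4949
  X=2: P(X=2) = 6/23, P(Y|X=2) = (1/12, 1/3, 7/12) → H(Y|X=2) = 1.2807
H(Y|X) = (1/2)·1.0666 + (11/46)·1.4949 + (6/23)·1.2807 = 1.2249 bits

H(X,Y) = -Σ_{x,y} P(x,y) log₂ P(x,y). Per-cell terms -P(x,y)·log₂P(x,y):
  X=0: 0.5299, 0.3833, 0.1201
  X=1: 0.3064, 0.3480, 0.1967
  X=2: 0.1201, 0.3064, 0.4133
Sum of the 9 terms: H(X,Y) = 2.7242 bits

Chain rule check:
  H(X) + H(Y|X) = 1.4993 + 1.2249 = 2.7242 bits
  H(X,Y) = 2.7242 bits
✓ Chain rule verified.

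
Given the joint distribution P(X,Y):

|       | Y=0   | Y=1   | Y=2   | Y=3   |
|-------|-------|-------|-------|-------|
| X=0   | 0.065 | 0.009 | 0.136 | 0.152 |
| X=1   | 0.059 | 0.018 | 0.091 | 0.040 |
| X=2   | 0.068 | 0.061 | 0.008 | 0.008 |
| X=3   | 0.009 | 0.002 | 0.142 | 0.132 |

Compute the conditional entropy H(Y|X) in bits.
1.5317 bits

H(Y|X) = H(X,Y) - H(X)

H(X,Y) = -Σ_{x,y} P(x,y) log₂ P(x,y). Per-cell terms -P(x,y)·log₂P(x,y):
  X=0: 0.25632, 0.06116, 0.39145, 0.41311
  X=1: 0.24091, 0.10433, 0.31468, 0.18575
  X=2: 0.26373, 0.24614, 0.05573, 0.05573
  X=3: 0.06116, 0.01793, 0.39988, 0.38562
Sum of the 16 terms: H(X,Y) = 3.4536 bits

Marginal of X (row sums):
  P(X=0) = 0.065 + 0.009 + 0.136 + 0.152 = 0.362
  P(X=1) = 0.059 + 0.018 + 0.091 + 0.040 = 0.208
  P(X=2) = 0.068 + 0.061 + 0.008 + 0.008 = 0.145
  P(X=3) = 0.009 + 0.002 + 0.142 + 0.132 = 0.285
H(X) = -[0.362·log₂(0.362) + 0.208·log₂(0.208) + 0.145·log₂(0.145) + 0.285·log₂(0.285)]
  = 0.53067 + 0.47119 + 0.40395 + 0.51613 = 1.9219 bits

H(Y|X) = H(X,Y) - H(X) = 3.4536 - 1.9219 = 1.5317 bits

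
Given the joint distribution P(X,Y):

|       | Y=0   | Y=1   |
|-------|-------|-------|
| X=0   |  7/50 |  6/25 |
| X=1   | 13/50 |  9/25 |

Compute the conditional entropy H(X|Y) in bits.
0.9562 bits

H(X|Y) = H(X,Y) - H(Y)

H(X,Y) = -Σ_{x,y} P(x,y) log₂ P(x,y). Per-cell terms -P(x,y)·log₂P(x,y):
  X=0: 0.39711, 0.49413
  X=1: 0.50529, 0.53062
Sum of the 4 terms: H(X,Y) = 1.92715 bits

Marginal of Y (column sums):
  P(Y=0) = 7/50 + 13/50 = 2/5
  P(Y=1) = 6/25 + 9/25 = 3/5
H(Y) = -[(2/5)·log₂(2/5) + (3/5)·log₂(3/5)]
  = 0.52877 + 0.44218 = 0.97095 bits

H(X|Y) = H(X,Y) - H(Y) = 1.92715 - 0.97095 = 0.9562 bits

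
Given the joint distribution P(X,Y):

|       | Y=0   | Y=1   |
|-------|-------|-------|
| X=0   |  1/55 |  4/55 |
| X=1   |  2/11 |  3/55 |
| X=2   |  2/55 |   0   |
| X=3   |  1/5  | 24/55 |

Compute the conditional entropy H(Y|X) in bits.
0.8213 bits

H(Y|X) = H(X,Y) - H(X)

H(X,Y) = -Σ_{x,y} P(x,y) log₂ P(x,y). Per-cell terms -P(x,y)·log₂P(x,y):
  X=0: 0.10512, 0.27501
  X=1: 0.44717, 0.22889
  X=2: 0.17387, 0.00000
  X=3: 0.46439, 0.52206
  (cells with P = 0 contribute 0)
Sum of the 8 terms: H(X,Y) = 2.2165 bits

Marginal of X (row sums):
  P(X=0) = 1/55 + 4/55 = 1/11
  P(X=1) = 2/11 + 3/55 = 13/55
  P(X=2) = 2/55 + 0 = 2/55
  P(X=3) = 1/5 + 24/55 = 7/11
H(X) = -[(1/11)·log₂(1/11) + (13/55)·log₂(13/55) + (2/55)·log₂(2/55) + (7/11)·log₂(7/11)]
  = 0.31449 + 0.49185 + 0.17387 + 0.41496 = 1.3952 bits

H(Y|X) = H(X,Y) - H(X) = 2.2165 - 1.3952 = 0.8213 bits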